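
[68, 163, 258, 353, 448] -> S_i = 68 + 95*i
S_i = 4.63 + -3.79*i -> [4.63, 0.84, -2.95, -6.74, -10.53]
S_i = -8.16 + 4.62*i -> [-8.16, -3.54, 1.08, 5.7, 10.32]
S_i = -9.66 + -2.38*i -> [-9.66, -12.04, -14.42, -16.8, -19.18]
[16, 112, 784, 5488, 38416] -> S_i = 16*7^i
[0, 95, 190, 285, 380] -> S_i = 0 + 95*i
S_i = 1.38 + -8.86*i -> [1.38, -7.48, -16.34, -25.2, -34.06]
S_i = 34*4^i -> [34, 136, 544, 2176, 8704]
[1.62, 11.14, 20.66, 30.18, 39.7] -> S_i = 1.62 + 9.52*i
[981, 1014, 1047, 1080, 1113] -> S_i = 981 + 33*i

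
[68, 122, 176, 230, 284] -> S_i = 68 + 54*i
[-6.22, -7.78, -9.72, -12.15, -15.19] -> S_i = -6.22*1.25^i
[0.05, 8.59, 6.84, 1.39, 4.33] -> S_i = Random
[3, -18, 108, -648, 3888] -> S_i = 3*-6^i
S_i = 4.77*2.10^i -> [4.77, 10.02, 21.04, 44.17, 92.77]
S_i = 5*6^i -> [5, 30, 180, 1080, 6480]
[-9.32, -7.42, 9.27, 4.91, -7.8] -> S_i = Random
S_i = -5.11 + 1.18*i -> [-5.11, -3.93, -2.75, -1.57, -0.39]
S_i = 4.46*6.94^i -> [4.46, 30.95, 214.81, 1490.78, 10346.01]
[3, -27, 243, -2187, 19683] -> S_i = 3*-9^i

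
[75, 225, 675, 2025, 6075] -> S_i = 75*3^i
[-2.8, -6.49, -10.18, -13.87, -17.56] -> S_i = -2.80 + -3.69*i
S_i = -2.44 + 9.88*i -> [-2.44, 7.44, 17.32, 27.2, 37.08]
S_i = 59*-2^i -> [59, -118, 236, -472, 944]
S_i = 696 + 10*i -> [696, 706, 716, 726, 736]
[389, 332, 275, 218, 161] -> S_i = 389 + -57*i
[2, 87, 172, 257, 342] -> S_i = 2 + 85*i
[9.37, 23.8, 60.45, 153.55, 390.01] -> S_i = 9.37*2.54^i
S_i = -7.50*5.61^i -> [-7.5, -42.08, -236.04, -1324.19, -7428.7]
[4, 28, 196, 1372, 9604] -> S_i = 4*7^i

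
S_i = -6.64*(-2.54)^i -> [-6.64, 16.87, -42.84, 108.81, -276.38]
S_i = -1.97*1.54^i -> [-1.97, -3.03, -4.67, -7.19, -11.08]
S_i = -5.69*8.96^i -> [-5.69, -50.98, -456.8, -4092.95, -36672.82]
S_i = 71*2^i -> [71, 142, 284, 568, 1136]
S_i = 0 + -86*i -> [0, -86, -172, -258, -344]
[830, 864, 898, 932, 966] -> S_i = 830 + 34*i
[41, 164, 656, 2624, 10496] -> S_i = 41*4^i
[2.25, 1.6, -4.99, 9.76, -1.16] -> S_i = Random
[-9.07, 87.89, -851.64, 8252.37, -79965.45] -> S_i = -9.07*(-9.69)^i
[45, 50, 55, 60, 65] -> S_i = 45 + 5*i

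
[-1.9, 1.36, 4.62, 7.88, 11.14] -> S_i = -1.90 + 3.26*i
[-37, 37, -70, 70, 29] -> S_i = Random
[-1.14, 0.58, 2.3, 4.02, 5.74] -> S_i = -1.14 + 1.72*i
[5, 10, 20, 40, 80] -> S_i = 5*2^i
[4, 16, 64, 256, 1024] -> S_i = 4*4^i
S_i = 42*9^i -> [42, 378, 3402, 30618, 275562]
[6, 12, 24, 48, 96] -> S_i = 6*2^i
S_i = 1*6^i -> [1, 6, 36, 216, 1296]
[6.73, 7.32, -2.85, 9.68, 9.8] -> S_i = Random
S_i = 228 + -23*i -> [228, 205, 182, 159, 136]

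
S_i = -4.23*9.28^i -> [-4.23, -39.25, -364.28, -3380.53, -31371.28]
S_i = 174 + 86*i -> [174, 260, 346, 432, 518]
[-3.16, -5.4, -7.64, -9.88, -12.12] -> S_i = -3.16 + -2.24*i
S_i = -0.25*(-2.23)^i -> [-0.25, 0.56, -1.24, 2.77, -6.18]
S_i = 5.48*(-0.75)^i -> [5.48, -4.11, 3.08, -2.31, 1.73]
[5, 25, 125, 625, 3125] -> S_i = 5*5^i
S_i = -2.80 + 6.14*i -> [-2.8, 3.34, 9.48, 15.62, 21.76]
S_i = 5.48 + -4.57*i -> [5.48, 0.91, -3.66, -8.23, -12.8]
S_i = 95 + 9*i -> [95, 104, 113, 122, 131]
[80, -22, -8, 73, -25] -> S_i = Random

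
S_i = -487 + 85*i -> [-487, -402, -317, -232, -147]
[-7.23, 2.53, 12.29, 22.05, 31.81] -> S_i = -7.23 + 9.76*i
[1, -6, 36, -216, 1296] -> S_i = 1*-6^i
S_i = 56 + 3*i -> [56, 59, 62, 65, 68]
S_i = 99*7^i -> [99, 693, 4851, 33957, 237699]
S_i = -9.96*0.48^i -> [-9.96, -4.78, -2.29, -1.1, -0.53]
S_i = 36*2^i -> [36, 72, 144, 288, 576]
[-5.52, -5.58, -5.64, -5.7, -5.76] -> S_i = -5.52 + -0.06*i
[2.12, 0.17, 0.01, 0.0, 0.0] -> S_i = 2.12*0.08^i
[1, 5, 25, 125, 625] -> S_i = 1*5^i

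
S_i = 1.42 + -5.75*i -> [1.42, -4.33, -10.08, -15.83, -21.58]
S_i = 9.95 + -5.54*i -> [9.95, 4.41, -1.13, -6.67, -12.21]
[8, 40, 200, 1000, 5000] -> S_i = 8*5^i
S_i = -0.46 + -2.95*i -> [-0.46, -3.41, -6.36, -9.31, -12.26]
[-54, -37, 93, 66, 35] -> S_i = Random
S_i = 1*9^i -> [1, 9, 81, 729, 6561]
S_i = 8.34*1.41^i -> [8.34, 11.76, 16.58, 23.38, 32.96]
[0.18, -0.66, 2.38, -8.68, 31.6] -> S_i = 0.18*(-3.64)^i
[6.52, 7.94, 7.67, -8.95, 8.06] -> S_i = Random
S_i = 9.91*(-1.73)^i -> [9.91, -17.14, 29.66, -51.31, 88.77]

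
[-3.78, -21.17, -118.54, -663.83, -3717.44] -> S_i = -3.78*5.60^i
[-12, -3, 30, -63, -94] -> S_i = Random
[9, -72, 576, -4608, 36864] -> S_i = 9*-8^i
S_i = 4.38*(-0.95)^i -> [4.38, -4.16, 3.95, -3.76, 3.57]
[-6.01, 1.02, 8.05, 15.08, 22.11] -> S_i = -6.01 + 7.03*i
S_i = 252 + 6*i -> [252, 258, 264, 270, 276]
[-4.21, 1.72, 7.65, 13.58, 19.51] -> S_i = -4.21 + 5.93*i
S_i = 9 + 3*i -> [9, 12, 15, 18, 21]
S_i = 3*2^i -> [3, 6, 12, 24, 48]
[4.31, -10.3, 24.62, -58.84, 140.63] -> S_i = 4.31*(-2.39)^i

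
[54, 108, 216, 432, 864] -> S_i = 54*2^i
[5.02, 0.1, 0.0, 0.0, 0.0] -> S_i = 5.02*0.02^i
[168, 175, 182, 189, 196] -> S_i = 168 + 7*i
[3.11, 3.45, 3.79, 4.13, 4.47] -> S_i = 3.11 + 0.34*i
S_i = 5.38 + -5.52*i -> [5.38, -0.14, -5.66, -11.18, -16.7]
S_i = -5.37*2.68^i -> [-5.37, -14.39, -38.57, -103.37, -277.02]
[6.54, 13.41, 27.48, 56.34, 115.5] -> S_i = 6.54*2.05^i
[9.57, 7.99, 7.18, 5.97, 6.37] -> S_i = Random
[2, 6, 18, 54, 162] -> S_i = 2*3^i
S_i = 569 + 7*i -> [569, 576, 583, 590, 597]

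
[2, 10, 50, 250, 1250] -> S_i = 2*5^i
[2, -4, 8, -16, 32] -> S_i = 2*-2^i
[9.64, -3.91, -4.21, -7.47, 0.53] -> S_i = Random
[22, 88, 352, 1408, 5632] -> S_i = 22*4^i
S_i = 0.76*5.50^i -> [0.76, 4.18, 22.99, 126.44, 695.45]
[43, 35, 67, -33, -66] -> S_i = Random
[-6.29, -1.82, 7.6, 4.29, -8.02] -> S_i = Random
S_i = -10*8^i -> [-10, -80, -640, -5120, -40960]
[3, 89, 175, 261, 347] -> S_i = 3 + 86*i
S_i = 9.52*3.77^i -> [9.52, 35.89, 135.31, 510.11, 1923.1]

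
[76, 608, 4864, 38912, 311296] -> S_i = 76*8^i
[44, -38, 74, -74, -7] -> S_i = Random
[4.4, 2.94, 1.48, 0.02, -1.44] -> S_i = 4.40 + -1.46*i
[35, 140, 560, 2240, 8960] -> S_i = 35*4^i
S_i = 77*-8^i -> [77, -616, 4928, -39424, 315392]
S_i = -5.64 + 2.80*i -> [-5.64, -2.84, -0.04, 2.76, 5.56]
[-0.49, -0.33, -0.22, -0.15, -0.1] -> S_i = -0.49*0.67^i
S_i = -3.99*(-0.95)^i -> [-3.99, 3.79, -3.6, 3.42, -3.25]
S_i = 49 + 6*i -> [49, 55, 61, 67, 73]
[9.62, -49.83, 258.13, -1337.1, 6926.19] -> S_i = 9.62*(-5.18)^i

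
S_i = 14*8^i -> [14, 112, 896, 7168, 57344]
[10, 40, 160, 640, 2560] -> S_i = 10*4^i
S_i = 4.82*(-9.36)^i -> [4.82, -45.12, 422.28, -3952.52, 36995.63]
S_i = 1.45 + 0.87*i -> [1.45, 2.32, 3.19, 4.06, 4.93]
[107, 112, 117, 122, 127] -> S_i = 107 + 5*i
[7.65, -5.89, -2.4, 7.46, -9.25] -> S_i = Random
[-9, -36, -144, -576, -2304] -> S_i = -9*4^i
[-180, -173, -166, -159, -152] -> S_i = -180 + 7*i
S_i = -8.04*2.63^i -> [-8.04, -21.15, -55.61, -146.26, -384.66]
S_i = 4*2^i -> [4, 8, 16, 32, 64]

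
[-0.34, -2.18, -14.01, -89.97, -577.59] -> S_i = -0.34*6.42^i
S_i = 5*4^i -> [5, 20, 80, 320, 1280]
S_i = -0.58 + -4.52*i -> [-0.58, -5.1, -9.62, -14.14, -18.66]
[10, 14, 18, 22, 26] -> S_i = 10 + 4*i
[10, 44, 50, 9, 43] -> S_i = Random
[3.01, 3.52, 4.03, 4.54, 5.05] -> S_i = 3.01 + 0.51*i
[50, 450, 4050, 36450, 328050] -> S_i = 50*9^i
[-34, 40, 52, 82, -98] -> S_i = Random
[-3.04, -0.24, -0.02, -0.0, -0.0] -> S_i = -3.04*0.08^i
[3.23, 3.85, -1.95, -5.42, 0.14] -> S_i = Random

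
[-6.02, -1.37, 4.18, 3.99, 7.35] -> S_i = Random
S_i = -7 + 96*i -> [-7, 89, 185, 281, 377]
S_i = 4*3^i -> [4, 12, 36, 108, 324]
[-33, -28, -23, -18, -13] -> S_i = -33 + 5*i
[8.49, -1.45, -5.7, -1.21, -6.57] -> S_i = Random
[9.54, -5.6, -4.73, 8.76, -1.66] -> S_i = Random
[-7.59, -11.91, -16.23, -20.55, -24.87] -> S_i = -7.59 + -4.32*i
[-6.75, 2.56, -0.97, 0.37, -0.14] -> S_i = -6.75*(-0.38)^i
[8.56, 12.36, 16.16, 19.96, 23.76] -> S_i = 8.56 + 3.80*i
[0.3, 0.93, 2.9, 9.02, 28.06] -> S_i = 0.30*3.11^i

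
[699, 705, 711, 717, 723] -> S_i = 699 + 6*i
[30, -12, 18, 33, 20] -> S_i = Random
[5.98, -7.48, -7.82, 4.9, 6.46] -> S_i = Random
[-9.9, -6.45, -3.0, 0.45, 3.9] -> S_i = -9.90 + 3.45*i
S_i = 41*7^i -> [41, 287, 2009, 14063, 98441]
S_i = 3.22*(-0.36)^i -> [3.22, -1.16, 0.42, -0.15, 0.05]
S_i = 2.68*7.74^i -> [2.68, 20.74, 160.55, 1242.68, 9618.31]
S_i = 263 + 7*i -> [263, 270, 277, 284, 291]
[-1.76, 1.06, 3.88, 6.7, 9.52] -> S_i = -1.76 + 2.82*i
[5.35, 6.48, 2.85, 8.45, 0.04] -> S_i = Random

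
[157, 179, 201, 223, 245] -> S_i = 157 + 22*i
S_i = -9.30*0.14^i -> [-9.3, -1.3, -0.18, -0.03, -0.0]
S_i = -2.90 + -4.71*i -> [-2.9, -7.61, -12.32, -17.03, -21.74]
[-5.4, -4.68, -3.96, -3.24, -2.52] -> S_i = -5.40 + 0.72*i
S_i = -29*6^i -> [-29, -174, -1044, -6264, -37584]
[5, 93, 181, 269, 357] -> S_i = 5 + 88*i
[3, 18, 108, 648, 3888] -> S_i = 3*6^i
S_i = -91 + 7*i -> [-91, -84, -77, -70, -63]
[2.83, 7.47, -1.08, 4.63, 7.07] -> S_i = Random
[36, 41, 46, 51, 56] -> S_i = 36 + 5*i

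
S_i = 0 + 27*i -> [0, 27, 54, 81, 108]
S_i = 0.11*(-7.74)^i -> [0.11, -0.85, 6.59, -51.01, 394.78]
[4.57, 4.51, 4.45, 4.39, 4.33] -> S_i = 4.57 + -0.06*i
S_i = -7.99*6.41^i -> [-7.99, -51.22, -328.29, -2104.36, -13488.97]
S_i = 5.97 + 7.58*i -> [5.97, 13.55, 21.13, 28.71, 36.29]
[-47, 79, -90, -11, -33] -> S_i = Random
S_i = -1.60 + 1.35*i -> [-1.6, -0.25, 1.1, 2.45, 3.8]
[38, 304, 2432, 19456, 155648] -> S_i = 38*8^i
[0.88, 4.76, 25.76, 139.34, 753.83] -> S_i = 0.88*5.41^i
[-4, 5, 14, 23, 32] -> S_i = -4 + 9*i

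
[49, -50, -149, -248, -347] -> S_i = 49 + -99*i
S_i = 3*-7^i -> [3, -21, 147, -1029, 7203]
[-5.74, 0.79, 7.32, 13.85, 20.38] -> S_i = -5.74 + 6.53*i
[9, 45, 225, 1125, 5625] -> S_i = 9*5^i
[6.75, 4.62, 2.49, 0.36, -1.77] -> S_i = 6.75 + -2.13*i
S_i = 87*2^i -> [87, 174, 348, 696, 1392]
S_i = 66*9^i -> [66, 594, 5346, 48114, 433026]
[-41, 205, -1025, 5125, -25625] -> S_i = -41*-5^i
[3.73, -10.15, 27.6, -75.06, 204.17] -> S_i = 3.73*(-2.72)^i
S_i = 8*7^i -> [8, 56, 392, 2744, 19208]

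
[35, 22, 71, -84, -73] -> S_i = Random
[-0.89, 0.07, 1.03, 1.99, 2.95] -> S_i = -0.89 + 0.96*i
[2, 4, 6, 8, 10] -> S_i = 2 + 2*i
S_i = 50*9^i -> [50, 450, 4050, 36450, 328050]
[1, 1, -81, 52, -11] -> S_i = Random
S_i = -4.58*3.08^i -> [-4.58, -14.11, -43.45, -133.82, -412.16]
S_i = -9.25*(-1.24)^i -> [-9.25, 11.47, -14.22, 17.64, -21.87]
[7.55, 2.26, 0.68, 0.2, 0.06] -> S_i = 7.55*0.30^i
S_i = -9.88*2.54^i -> [-9.88, -25.1, -63.74, -161.9, -411.24]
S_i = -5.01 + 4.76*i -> [-5.01, -0.25, 4.51, 9.27, 14.03]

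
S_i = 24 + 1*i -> [24, 25, 26, 27, 28]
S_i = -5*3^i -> [-5, -15, -45, -135, -405]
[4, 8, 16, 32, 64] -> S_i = 4*2^i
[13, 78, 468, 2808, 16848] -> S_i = 13*6^i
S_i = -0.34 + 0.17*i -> [-0.34, -0.17, 0.0, 0.17, 0.34]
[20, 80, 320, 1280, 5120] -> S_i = 20*4^i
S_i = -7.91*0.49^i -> [-7.91, -3.88, -1.9, -0.93, -0.46]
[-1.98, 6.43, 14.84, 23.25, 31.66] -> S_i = -1.98 + 8.41*i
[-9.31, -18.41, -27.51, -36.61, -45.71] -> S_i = -9.31 + -9.10*i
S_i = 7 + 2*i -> [7, 9, 11, 13, 15]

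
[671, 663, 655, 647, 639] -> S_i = 671 + -8*i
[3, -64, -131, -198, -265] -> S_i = 3 + -67*i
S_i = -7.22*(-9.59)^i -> [-7.22, 69.24, -664.01, 6367.85, -61067.71]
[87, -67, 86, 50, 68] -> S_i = Random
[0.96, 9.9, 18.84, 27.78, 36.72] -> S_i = 0.96 + 8.94*i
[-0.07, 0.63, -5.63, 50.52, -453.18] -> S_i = -0.07*(-8.97)^i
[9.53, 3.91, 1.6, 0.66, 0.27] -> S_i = 9.53*0.41^i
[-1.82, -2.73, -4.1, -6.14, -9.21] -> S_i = -1.82*1.50^i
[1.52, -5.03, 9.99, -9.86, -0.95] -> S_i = Random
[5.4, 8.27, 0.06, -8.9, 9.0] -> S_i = Random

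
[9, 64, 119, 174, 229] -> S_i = 9 + 55*i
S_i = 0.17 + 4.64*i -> [0.17, 4.81, 9.45, 14.09, 18.73]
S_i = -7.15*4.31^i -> [-7.15, -30.82, -132.82, -572.45, -2467.26]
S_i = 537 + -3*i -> [537, 534, 531, 528, 525]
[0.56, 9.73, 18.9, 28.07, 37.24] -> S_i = 0.56 + 9.17*i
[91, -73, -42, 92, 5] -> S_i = Random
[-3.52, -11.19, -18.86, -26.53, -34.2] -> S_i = -3.52 + -7.67*i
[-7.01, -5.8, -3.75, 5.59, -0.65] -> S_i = Random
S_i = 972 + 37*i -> [972, 1009, 1046, 1083, 1120]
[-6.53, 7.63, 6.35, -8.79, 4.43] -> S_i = Random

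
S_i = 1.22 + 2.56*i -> [1.22, 3.78, 6.34, 8.9, 11.46]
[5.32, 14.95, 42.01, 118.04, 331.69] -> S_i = 5.32*2.81^i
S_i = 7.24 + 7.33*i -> [7.24, 14.57, 21.9, 29.23, 36.56]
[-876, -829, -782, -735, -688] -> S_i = -876 + 47*i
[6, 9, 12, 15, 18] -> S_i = 6 + 3*i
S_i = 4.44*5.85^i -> [4.44, 25.97, 151.95, 888.9, 5200.04]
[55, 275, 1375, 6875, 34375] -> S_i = 55*5^i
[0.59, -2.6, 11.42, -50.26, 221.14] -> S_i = 0.59*(-4.40)^i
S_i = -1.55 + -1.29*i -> [-1.55, -2.84, -4.13, -5.42, -6.71]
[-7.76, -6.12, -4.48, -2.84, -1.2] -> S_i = -7.76 + 1.64*i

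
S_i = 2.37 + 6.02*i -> [2.37, 8.39, 14.41, 20.43, 26.45]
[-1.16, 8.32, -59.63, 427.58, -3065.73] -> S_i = -1.16*(-7.17)^i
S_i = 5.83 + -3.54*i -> [5.83, 2.29, -1.25, -4.79, -8.33]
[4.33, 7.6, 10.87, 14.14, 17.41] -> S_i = 4.33 + 3.27*i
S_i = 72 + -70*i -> [72, 2, -68, -138, -208]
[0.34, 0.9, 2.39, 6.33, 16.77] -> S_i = 0.34*2.65^i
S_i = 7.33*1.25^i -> [7.33, 9.16, 11.45, 14.32, 17.9]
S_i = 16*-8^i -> [16, -128, 1024, -8192, 65536]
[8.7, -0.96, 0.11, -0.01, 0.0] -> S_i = 8.70*(-0.11)^i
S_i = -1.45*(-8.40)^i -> [-1.45, 12.18, -102.31, 859.42, -7219.13]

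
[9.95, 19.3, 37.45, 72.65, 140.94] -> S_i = 9.95*1.94^i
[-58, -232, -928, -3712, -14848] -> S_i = -58*4^i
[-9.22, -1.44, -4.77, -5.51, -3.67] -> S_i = Random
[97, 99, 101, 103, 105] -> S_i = 97 + 2*i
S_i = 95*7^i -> [95, 665, 4655, 32585, 228095]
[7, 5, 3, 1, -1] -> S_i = 7 + -2*i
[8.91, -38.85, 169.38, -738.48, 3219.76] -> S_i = 8.91*(-4.36)^i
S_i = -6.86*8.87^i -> [-6.86, -60.85, -539.72, -4787.35, -42463.77]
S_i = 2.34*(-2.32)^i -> [2.34, -5.43, 12.59, -29.22, 67.79]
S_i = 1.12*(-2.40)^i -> [1.12, -2.69, 6.45, -15.48, 37.16]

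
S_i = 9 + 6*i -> [9, 15, 21, 27, 33]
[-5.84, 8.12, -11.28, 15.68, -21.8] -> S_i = -5.84*(-1.39)^i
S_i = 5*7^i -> [5, 35, 245, 1715, 12005]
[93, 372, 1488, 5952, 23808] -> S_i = 93*4^i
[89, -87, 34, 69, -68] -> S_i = Random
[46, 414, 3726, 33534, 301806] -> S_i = 46*9^i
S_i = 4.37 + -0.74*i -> [4.37, 3.63, 2.89, 2.15, 1.41]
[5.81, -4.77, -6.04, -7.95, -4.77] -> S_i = Random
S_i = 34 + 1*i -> [34, 35, 36, 37, 38]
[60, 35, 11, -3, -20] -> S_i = Random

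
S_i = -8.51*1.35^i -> [-8.51, -11.49, -15.51, -20.94, -28.27]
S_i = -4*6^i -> [-4, -24, -144, -864, -5184]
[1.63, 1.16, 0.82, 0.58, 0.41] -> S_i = 1.63*0.71^i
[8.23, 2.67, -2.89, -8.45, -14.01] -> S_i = 8.23 + -5.56*i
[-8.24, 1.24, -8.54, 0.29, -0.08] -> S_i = Random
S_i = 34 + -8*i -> [34, 26, 18, 10, 2]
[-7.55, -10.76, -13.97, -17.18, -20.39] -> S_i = -7.55 + -3.21*i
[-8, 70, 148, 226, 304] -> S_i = -8 + 78*i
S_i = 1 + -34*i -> [1, -33, -67, -101, -135]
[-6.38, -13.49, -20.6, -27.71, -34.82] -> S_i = -6.38 + -7.11*i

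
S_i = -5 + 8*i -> [-5, 3, 11, 19, 27]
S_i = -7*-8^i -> [-7, 56, -448, 3584, -28672]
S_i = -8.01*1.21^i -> [-8.01, -9.69, -11.73, -14.19, -17.17]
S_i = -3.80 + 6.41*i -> [-3.8, 2.61, 9.02, 15.43, 21.84]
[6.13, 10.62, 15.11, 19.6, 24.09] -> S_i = 6.13 + 4.49*i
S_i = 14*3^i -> [14, 42, 126, 378, 1134]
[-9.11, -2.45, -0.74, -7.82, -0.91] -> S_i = Random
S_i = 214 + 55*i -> [214, 269, 324, 379, 434]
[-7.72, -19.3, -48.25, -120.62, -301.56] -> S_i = -7.72*2.50^i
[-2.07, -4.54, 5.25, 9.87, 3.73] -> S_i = Random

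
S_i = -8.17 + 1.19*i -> [-8.17, -6.98, -5.79, -4.6, -3.41]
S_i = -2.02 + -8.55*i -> [-2.02, -10.57, -19.12, -27.67, -36.22]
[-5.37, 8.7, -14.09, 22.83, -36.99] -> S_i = -5.37*(-1.62)^i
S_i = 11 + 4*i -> [11, 15, 19, 23, 27]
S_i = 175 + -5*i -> [175, 170, 165, 160, 155]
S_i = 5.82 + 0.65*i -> [5.82, 6.47, 7.12, 7.77, 8.42]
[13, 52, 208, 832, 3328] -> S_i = 13*4^i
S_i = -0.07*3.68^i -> [-0.07, -0.26, -0.95, -3.49, -12.84]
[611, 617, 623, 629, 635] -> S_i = 611 + 6*i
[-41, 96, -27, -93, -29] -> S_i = Random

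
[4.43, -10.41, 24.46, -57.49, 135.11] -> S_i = 4.43*(-2.35)^i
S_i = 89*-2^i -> [89, -178, 356, -712, 1424]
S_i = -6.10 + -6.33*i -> [-6.1, -12.43, -18.76, -25.09, -31.42]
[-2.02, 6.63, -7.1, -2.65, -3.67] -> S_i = Random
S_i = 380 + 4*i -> [380, 384, 388, 392, 396]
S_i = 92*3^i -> [92, 276, 828, 2484, 7452]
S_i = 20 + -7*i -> [20, 13, 6, -1, -8]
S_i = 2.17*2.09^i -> [2.17, 4.54, 9.48, 19.81, 41.4]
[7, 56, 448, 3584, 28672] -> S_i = 7*8^i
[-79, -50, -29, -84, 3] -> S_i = Random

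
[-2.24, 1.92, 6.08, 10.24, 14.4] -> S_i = -2.24 + 4.16*i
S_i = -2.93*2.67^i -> [-2.93, -7.82, -20.89, -55.77, -148.91]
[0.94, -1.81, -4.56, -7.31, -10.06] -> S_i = 0.94 + -2.75*i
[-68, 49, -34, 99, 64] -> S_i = Random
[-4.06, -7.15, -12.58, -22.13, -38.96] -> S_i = -4.06*1.76^i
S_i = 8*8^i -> [8, 64, 512, 4096, 32768]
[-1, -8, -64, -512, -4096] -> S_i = -1*8^i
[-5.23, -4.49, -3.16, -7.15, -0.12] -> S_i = Random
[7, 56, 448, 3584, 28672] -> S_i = 7*8^i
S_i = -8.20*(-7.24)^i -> [-8.2, 59.37, -429.82, 3111.93, -22530.36]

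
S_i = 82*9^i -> [82, 738, 6642, 59778, 538002]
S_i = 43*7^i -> [43, 301, 2107, 14749, 103243]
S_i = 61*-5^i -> [61, -305, 1525, -7625, 38125]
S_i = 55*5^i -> [55, 275, 1375, 6875, 34375]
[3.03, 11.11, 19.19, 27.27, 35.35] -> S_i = 3.03 + 8.08*i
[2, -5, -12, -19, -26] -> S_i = 2 + -7*i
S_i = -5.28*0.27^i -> [-5.28, -1.43, -0.38, -0.1, -0.03]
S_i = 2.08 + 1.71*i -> [2.08, 3.79, 5.5, 7.21, 8.92]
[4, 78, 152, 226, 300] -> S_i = 4 + 74*i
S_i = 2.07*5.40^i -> [2.07, 11.18, 60.36, 325.95, 1760.13]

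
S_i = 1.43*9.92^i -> [1.43, 14.19, 140.72, 1395.95, 13847.86]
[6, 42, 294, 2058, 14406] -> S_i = 6*7^i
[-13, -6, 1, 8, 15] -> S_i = -13 + 7*i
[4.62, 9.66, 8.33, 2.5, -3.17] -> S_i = Random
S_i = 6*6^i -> [6, 36, 216, 1296, 7776]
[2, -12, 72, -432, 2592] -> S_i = 2*-6^i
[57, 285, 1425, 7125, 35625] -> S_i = 57*5^i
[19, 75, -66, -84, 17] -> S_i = Random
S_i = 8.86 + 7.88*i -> [8.86, 16.74, 24.62, 32.5, 40.38]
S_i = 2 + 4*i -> [2, 6, 10, 14, 18]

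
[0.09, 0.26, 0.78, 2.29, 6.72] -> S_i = 0.09*2.94^i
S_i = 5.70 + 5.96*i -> [5.7, 11.66, 17.62, 23.58, 29.54]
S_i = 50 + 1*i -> [50, 51, 52, 53, 54]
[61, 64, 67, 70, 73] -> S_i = 61 + 3*i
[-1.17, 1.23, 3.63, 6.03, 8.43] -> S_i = -1.17 + 2.40*i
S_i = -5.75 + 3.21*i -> [-5.75, -2.54, 0.67, 3.88, 7.09]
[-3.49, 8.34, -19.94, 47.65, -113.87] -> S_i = -3.49*(-2.39)^i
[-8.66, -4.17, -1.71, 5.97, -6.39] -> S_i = Random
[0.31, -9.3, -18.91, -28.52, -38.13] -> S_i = 0.31 + -9.61*i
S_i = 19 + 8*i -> [19, 27, 35, 43, 51]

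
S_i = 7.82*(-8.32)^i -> [7.82, -65.06, 541.32, -4503.78, 37471.41]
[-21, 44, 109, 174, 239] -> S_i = -21 + 65*i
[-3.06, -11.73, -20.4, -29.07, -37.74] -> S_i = -3.06 + -8.67*i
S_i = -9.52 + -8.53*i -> [-9.52, -18.05, -26.58, -35.11, -43.64]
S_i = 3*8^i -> [3, 24, 192, 1536, 12288]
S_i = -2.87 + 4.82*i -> [-2.87, 1.95, 6.77, 11.59, 16.41]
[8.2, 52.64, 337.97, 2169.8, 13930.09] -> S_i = 8.20*6.42^i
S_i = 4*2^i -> [4, 8, 16, 32, 64]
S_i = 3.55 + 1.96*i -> [3.55, 5.51, 7.47, 9.43, 11.39]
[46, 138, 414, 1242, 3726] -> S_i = 46*3^i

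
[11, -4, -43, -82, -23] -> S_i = Random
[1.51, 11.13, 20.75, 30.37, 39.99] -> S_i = 1.51 + 9.62*i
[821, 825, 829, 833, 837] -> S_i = 821 + 4*i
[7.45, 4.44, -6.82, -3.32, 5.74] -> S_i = Random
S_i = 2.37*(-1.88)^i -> [2.37, -4.46, 8.38, -15.75, 29.61]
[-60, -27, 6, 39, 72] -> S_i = -60 + 33*i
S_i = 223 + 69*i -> [223, 292, 361, 430, 499]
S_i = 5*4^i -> [5, 20, 80, 320, 1280]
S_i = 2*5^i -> [2, 10, 50, 250, 1250]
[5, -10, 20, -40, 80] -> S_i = 5*-2^i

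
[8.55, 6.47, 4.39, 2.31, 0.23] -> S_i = 8.55 + -2.08*i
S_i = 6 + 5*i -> [6, 11, 16, 21, 26]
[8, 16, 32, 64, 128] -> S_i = 8*2^i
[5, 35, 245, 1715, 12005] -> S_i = 5*7^i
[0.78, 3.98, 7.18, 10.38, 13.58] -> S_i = 0.78 + 3.20*i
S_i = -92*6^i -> [-92, -552, -3312, -19872, -119232]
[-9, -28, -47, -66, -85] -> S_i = -9 + -19*i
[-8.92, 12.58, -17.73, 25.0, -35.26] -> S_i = -8.92*(-1.41)^i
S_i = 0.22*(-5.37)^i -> [0.22, -1.18, 6.34, -34.07, 182.94]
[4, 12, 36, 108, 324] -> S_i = 4*3^i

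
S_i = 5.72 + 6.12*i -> [5.72, 11.84, 17.96, 24.08, 30.2]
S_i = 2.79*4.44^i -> [2.79, 12.39, 55.0, 244.2, 1084.27]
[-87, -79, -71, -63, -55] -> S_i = -87 + 8*i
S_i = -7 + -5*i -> [-7, -12, -17, -22, -27]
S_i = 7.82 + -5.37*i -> [7.82, 2.45, -2.92, -8.29, -13.66]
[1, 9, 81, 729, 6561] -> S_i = 1*9^i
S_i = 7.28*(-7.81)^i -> [7.28, -56.86, 444.05, -3468.04, 27085.42]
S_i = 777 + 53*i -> [777, 830, 883, 936, 989]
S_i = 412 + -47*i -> [412, 365, 318, 271, 224]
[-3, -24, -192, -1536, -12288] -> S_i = -3*8^i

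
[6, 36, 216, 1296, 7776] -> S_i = 6*6^i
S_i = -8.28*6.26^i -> [-8.28, -51.83, -324.47, -2031.2, -12715.33]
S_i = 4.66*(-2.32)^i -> [4.66, -10.81, 25.08, -58.19, 135.0]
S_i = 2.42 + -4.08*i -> [2.42, -1.66, -5.74, -9.82, -13.9]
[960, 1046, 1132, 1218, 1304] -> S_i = 960 + 86*i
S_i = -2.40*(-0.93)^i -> [-2.4, 2.23, -2.08, 1.93, -1.8]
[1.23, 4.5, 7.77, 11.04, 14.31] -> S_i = 1.23 + 3.27*i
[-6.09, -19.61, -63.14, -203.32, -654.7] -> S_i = -6.09*3.22^i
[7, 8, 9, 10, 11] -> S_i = 7 + 1*i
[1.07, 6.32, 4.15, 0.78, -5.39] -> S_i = Random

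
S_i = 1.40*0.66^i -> [1.4, 0.92, 0.61, 0.4, 0.27]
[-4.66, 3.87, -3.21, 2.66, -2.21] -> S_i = -4.66*(-0.83)^i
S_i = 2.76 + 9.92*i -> [2.76, 12.68, 22.6, 32.52, 42.44]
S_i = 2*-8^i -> [2, -16, 128, -1024, 8192]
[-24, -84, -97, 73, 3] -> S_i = Random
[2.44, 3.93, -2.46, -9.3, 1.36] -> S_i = Random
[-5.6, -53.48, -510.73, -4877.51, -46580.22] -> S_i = -5.60*9.55^i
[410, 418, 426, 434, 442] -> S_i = 410 + 8*i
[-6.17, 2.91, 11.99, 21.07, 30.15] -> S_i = -6.17 + 9.08*i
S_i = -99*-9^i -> [-99, 891, -8019, 72171, -649539]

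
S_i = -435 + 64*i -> [-435, -371, -307, -243, -179]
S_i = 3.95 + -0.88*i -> [3.95, 3.07, 2.19, 1.31, 0.43]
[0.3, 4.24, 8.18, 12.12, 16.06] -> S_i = 0.30 + 3.94*i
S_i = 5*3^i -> [5, 15, 45, 135, 405]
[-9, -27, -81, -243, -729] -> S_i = -9*3^i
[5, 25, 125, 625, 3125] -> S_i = 5*5^i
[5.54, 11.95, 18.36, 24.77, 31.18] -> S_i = 5.54 + 6.41*i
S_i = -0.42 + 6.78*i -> [-0.42, 6.36, 13.14, 19.92, 26.7]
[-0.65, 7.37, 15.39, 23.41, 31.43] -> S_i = -0.65 + 8.02*i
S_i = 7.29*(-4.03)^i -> [7.29, -29.38, 118.4, -477.14, 1922.86]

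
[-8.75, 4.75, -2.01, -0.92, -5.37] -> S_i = Random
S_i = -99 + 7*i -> [-99, -92, -85, -78, -71]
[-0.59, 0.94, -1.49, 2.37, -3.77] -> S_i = -0.59*(-1.59)^i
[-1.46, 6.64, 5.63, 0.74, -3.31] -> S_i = Random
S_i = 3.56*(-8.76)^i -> [3.56, -31.19, 273.19, -2393.11, 20963.63]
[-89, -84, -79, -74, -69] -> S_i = -89 + 5*i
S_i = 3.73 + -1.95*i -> [3.73, 1.78, -0.17, -2.12, -4.07]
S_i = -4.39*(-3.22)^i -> [-4.39, 14.14, -45.52, 146.57, -471.94]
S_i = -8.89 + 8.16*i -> [-8.89, -0.73, 7.43, 15.59, 23.75]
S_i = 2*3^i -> [2, 6, 18, 54, 162]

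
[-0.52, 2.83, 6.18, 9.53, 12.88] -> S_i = -0.52 + 3.35*i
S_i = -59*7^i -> [-59, -413, -2891, -20237, -141659]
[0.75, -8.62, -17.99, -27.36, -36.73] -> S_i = 0.75 + -9.37*i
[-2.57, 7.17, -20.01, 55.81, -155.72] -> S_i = -2.57*(-2.79)^i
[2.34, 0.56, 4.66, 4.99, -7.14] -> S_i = Random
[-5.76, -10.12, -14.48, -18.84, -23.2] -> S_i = -5.76 + -4.36*i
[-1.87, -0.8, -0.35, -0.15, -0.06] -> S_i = -1.87*0.43^i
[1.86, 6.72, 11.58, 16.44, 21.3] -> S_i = 1.86 + 4.86*i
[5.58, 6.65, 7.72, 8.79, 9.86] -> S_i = 5.58 + 1.07*i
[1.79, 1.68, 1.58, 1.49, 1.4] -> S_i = 1.79*0.94^i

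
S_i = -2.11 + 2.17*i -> [-2.11, 0.06, 2.23, 4.4, 6.57]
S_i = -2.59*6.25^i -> [-2.59, -16.19, -101.17, -632.32, -3952.03]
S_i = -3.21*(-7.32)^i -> [-3.21, 23.5, -172.0, 1259.04, -9216.15]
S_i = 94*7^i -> [94, 658, 4606, 32242, 225694]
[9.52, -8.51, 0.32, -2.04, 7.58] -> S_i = Random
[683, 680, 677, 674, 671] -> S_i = 683 + -3*i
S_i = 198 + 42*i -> [198, 240, 282, 324, 366]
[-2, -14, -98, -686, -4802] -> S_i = -2*7^i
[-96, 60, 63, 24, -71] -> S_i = Random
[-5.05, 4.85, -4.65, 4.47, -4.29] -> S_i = -5.05*(-0.96)^i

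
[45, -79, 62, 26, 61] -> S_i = Random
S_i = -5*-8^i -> [-5, 40, -320, 2560, -20480]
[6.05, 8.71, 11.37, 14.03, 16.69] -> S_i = 6.05 + 2.66*i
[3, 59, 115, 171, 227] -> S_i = 3 + 56*i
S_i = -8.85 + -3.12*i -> [-8.85, -11.97, -15.09, -18.21, -21.33]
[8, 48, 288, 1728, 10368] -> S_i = 8*6^i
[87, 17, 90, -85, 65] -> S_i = Random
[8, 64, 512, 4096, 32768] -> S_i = 8*8^i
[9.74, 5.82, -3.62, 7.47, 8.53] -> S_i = Random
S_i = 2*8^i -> [2, 16, 128, 1024, 8192]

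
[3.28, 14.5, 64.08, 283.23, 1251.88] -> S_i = 3.28*4.42^i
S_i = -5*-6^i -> [-5, 30, -180, 1080, -6480]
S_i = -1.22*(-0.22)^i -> [-1.22, 0.27, -0.06, 0.01, -0.0]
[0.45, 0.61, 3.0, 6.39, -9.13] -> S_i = Random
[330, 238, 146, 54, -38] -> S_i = 330 + -92*i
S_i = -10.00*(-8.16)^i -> [-10.0, 81.6, -665.86, 5433.38, -44336.42]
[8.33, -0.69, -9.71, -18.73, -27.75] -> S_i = 8.33 + -9.02*i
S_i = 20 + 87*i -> [20, 107, 194, 281, 368]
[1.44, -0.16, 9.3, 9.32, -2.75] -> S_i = Random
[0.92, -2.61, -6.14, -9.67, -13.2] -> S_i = 0.92 + -3.53*i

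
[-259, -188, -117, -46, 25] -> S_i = -259 + 71*i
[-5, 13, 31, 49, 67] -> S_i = -5 + 18*i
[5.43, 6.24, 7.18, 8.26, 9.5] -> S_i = 5.43*1.15^i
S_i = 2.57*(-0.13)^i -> [2.57, -0.33, 0.04, -0.01, 0.0]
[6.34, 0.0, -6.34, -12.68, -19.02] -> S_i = 6.34 + -6.34*i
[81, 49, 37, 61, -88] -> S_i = Random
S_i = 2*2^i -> [2, 4, 8, 16, 32]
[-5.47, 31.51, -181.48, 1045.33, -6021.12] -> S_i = -5.47*(-5.76)^i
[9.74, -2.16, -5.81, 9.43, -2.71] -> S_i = Random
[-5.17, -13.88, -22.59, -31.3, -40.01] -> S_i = -5.17 + -8.71*i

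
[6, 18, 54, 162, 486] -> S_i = 6*3^i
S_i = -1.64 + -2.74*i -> [-1.64, -4.38, -7.12, -9.86, -12.6]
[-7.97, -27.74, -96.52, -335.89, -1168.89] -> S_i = -7.97*3.48^i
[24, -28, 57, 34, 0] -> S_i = Random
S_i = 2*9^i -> [2, 18, 162, 1458, 13122]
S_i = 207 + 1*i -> [207, 208, 209, 210, 211]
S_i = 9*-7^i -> [9, -63, 441, -3087, 21609]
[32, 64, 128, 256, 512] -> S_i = 32*2^i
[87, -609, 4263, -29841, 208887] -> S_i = 87*-7^i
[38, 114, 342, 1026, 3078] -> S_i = 38*3^i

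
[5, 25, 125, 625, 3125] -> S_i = 5*5^i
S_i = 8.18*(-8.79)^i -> [8.18, -71.9, 632.02, -5555.46, 48832.48]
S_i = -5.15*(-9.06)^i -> [-5.15, 46.66, -422.73, 3829.94, -34699.24]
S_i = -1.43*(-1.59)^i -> [-1.43, 2.27, -3.62, 5.75, -9.14]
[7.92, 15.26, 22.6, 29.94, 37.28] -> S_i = 7.92 + 7.34*i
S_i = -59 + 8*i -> [-59, -51, -43, -35, -27]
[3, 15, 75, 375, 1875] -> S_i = 3*5^i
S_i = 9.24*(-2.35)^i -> [9.24, -21.71, 51.03, -119.92, 281.8]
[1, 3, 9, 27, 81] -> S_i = 1*3^i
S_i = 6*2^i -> [6, 12, 24, 48, 96]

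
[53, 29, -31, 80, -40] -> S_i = Random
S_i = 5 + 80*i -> [5, 85, 165, 245, 325]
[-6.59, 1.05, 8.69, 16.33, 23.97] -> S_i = -6.59 + 7.64*i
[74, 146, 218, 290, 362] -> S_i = 74 + 72*i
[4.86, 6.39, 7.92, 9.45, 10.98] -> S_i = 4.86 + 1.53*i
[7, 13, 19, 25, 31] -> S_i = 7 + 6*i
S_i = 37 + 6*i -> [37, 43, 49, 55, 61]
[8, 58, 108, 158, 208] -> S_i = 8 + 50*i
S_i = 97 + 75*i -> [97, 172, 247, 322, 397]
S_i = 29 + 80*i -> [29, 109, 189, 269, 349]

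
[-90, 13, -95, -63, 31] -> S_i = Random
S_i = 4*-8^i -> [4, -32, 256, -2048, 16384]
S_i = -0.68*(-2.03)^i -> [-0.68, 1.38, -2.8, 5.69, -11.55]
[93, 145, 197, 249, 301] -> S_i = 93 + 52*i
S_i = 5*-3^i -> [5, -15, 45, -135, 405]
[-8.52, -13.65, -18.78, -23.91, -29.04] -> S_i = -8.52 + -5.13*i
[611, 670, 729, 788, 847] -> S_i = 611 + 59*i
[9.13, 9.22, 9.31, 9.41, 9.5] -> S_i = 9.13*1.01^i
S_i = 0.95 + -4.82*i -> [0.95, -3.87, -8.69, -13.51, -18.33]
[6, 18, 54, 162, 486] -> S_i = 6*3^i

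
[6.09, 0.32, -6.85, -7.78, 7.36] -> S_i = Random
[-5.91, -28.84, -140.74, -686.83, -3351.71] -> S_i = -5.91*4.88^i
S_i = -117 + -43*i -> [-117, -160, -203, -246, -289]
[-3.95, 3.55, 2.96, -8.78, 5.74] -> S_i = Random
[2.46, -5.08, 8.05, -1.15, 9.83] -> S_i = Random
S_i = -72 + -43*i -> [-72, -115, -158, -201, -244]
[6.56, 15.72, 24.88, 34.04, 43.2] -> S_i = 6.56 + 9.16*i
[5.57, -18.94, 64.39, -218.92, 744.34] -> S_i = 5.57*(-3.40)^i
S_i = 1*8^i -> [1, 8, 64, 512, 4096]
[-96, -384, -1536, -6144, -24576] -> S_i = -96*4^i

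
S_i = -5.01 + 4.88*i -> [-5.01, -0.13, 4.75, 9.63, 14.51]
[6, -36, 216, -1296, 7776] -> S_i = 6*-6^i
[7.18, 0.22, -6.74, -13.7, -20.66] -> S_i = 7.18 + -6.96*i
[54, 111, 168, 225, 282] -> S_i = 54 + 57*i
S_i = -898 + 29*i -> [-898, -869, -840, -811, -782]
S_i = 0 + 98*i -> [0, 98, 196, 294, 392]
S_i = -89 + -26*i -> [-89, -115, -141, -167, -193]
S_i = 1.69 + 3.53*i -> [1.69, 5.22, 8.75, 12.28, 15.81]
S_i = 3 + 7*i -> [3, 10, 17, 24, 31]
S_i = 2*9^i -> [2, 18, 162, 1458, 13122]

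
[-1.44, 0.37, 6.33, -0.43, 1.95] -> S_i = Random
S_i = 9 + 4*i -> [9, 13, 17, 21, 25]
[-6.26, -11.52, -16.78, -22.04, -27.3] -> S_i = -6.26 + -5.26*i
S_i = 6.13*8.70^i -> [6.13, 53.33, 463.98, 4036.62, 35118.62]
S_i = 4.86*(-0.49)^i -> [4.86, -2.38, 1.17, -0.57, 0.28]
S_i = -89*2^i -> [-89, -178, -356, -712, -1424]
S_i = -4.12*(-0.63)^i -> [-4.12, 2.6, -1.64, 1.03, -0.65]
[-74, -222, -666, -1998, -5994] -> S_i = -74*3^i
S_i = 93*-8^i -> [93, -744, 5952, -47616, 380928]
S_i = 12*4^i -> [12, 48, 192, 768, 3072]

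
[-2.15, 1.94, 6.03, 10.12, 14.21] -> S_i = -2.15 + 4.09*i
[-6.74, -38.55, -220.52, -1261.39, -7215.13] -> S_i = -6.74*5.72^i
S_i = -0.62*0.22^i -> [-0.62, -0.14, -0.03, -0.01, -0.0]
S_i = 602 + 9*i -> [602, 611, 620, 629, 638]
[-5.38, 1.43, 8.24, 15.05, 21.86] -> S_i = -5.38 + 6.81*i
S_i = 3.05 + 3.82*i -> [3.05, 6.87, 10.69, 14.51, 18.33]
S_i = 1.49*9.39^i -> [1.49, 13.99, 131.38, 1233.62, 11583.74]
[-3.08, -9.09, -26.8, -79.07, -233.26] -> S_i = -3.08*2.95^i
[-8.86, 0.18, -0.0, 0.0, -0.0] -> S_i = -8.86*(-0.02)^i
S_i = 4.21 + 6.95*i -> [4.21, 11.16, 18.11, 25.06, 32.01]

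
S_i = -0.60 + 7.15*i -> [-0.6, 6.55, 13.7, 20.85, 28.0]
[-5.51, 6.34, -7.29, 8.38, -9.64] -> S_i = -5.51*(-1.15)^i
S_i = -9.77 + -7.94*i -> [-9.77, -17.71, -25.65, -33.59, -41.53]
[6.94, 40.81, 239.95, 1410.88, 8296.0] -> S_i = 6.94*5.88^i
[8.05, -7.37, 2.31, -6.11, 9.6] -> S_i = Random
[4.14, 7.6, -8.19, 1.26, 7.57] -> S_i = Random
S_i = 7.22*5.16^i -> [7.22, 37.26, 192.24, 991.94, 5118.42]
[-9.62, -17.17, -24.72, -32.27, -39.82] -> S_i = -9.62 + -7.55*i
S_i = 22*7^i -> [22, 154, 1078, 7546, 52822]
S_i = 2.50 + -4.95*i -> [2.5, -2.45, -7.4, -12.35, -17.3]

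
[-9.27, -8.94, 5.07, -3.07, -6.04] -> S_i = Random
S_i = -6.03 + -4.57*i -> [-6.03, -10.6, -15.17, -19.74, -24.31]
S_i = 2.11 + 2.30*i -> [2.11, 4.41, 6.71, 9.01, 11.31]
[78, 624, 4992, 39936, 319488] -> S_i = 78*8^i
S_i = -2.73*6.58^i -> [-2.73, -17.96, -118.2, -777.75, -5117.6]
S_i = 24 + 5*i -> [24, 29, 34, 39, 44]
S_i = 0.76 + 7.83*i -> [0.76, 8.59, 16.42, 24.25, 32.08]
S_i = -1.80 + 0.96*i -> [-1.8, -0.84, 0.12, 1.08, 2.04]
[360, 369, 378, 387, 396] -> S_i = 360 + 9*i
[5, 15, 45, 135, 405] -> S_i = 5*3^i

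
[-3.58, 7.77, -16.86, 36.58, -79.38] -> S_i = -3.58*(-2.17)^i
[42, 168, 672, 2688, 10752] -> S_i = 42*4^i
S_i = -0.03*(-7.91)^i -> [-0.03, 0.24, -1.88, 14.85, -117.44]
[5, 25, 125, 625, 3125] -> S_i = 5*5^i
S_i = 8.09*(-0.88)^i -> [8.09, -7.12, 6.26, -5.51, 4.85]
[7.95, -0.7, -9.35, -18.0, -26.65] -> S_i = 7.95 + -8.65*i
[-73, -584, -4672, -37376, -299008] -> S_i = -73*8^i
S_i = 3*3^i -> [3, 9, 27, 81, 243]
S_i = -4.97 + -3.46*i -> [-4.97, -8.43, -11.89, -15.35, -18.81]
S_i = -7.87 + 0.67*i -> [-7.87, -7.2, -6.53, -5.86, -5.19]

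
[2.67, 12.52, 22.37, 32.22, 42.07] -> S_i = 2.67 + 9.85*i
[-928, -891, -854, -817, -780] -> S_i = -928 + 37*i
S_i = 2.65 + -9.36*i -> [2.65, -6.71, -16.07, -25.43, -34.79]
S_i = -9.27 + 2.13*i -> [-9.27, -7.14, -5.01, -2.88, -0.75]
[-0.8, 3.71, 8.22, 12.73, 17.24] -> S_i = -0.80 + 4.51*i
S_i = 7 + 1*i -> [7, 8, 9, 10, 11]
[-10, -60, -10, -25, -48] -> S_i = Random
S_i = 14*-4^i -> [14, -56, 224, -896, 3584]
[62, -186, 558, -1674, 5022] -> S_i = 62*-3^i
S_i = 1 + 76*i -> [1, 77, 153, 229, 305]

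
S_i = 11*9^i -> [11, 99, 891, 8019, 72171]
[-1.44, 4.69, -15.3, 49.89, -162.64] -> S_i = -1.44*(-3.26)^i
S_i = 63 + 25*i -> [63, 88, 113, 138, 163]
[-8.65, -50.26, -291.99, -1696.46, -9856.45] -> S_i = -8.65*5.81^i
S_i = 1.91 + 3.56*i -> [1.91, 5.47, 9.03, 12.59, 16.15]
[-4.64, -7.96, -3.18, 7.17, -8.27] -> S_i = Random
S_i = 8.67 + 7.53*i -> [8.67, 16.2, 23.73, 31.26, 38.79]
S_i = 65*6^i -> [65, 390, 2340, 14040, 84240]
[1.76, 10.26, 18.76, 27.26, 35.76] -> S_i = 1.76 + 8.50*i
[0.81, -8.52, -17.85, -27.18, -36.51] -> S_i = 0.81 + -9.33*i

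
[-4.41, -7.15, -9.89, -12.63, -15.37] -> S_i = -4.41 + -2.74*i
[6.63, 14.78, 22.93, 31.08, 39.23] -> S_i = 6.63 + 8.15*i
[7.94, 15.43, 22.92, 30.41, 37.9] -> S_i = 7.94 + 7.49*i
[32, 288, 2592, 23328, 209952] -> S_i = 32*9^i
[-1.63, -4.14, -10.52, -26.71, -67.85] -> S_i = -1.63*2.54^i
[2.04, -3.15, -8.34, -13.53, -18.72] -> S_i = 2.04 + -5.19*i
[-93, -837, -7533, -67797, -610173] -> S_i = -93*9^i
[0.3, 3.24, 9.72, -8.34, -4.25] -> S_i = Random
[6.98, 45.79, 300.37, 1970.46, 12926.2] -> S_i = 6.98*6.56^i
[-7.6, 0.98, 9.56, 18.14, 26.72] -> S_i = -7.60 + 8.58*i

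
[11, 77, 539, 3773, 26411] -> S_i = 11*7^i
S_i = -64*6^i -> [-64, -384, -2304, -13824, -82944]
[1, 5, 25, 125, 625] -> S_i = 1*5^i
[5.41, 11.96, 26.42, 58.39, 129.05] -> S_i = 5.41*2.21^i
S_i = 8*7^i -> [8, 56, 392, 2744, 19208]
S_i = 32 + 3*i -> [32, 35, 38, 41, 44]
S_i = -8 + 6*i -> [-8, -2, 4, 10, 16]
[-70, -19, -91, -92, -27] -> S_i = Random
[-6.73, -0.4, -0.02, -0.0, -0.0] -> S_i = -6.73*0.06^i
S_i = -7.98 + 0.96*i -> [-7.98, -7.02, -6.06, -5.1, -4.14]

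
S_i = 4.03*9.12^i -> [4.03, 36.75, 335.19, 3056.96, 27879.46]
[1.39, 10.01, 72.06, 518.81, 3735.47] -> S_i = 1.39*7.20^i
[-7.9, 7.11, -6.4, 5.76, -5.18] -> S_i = -7.90*(-0.90)^i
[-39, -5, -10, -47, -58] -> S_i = Random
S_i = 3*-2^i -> [3, -6, 12, -24, 48]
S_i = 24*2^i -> [24, 48, 96, 192, 384]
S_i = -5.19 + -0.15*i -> [-5.19, -5.34, -5.49, -5.64, -5.79]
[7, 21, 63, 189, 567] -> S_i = 7*3^i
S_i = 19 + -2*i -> [19, 17, 15, 13, 11]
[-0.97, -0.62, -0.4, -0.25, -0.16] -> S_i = -0.97*0.64^i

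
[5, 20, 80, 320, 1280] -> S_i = 5*4^i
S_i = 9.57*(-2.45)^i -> [9.57, -23.45, 57.44, -140.74, 344.81]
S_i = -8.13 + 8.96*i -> [-8.13, 0.83, 9.79, 18.75, 27.71]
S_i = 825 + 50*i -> [825, 875, 925, 975, 1025]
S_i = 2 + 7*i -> [2, 9, 16, 23, 30]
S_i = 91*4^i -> [91, 364, 1456, 5824, 23296]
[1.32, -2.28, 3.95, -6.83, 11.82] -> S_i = 1.32*(-1.73)^i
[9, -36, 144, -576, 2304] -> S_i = 9*-4^i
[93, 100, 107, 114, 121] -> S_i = 93 + 7*i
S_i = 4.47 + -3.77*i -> [4.47, 0.7, -3.07, -6.84, -10.61]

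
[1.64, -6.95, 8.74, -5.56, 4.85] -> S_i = Random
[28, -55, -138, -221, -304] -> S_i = 28 + -83*i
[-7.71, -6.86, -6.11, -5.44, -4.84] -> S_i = -7.71*0.89^i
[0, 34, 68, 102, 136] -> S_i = 0 + 34*i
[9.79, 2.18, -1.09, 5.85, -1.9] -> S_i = Random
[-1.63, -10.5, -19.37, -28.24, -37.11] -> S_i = -1.63 + -8.87*i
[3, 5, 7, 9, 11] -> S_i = 3 + 2*i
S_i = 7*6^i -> [7, 42, 252, 1512, 9072]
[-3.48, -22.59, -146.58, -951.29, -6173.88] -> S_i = -3.48*6.49^i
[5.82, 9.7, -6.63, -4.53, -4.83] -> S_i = Random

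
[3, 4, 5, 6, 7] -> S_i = 3 + 1*i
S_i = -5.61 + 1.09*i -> [-5.61, -4.52, -3.43, -2.34, -1.25]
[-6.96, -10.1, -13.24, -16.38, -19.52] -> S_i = -6.96 + -3.14*i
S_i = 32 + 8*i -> [32, 40, 48, 56, 64]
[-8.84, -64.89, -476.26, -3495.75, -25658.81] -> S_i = -8.84*7.34^i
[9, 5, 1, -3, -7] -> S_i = 9 + -4*i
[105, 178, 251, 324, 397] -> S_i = 105 + 73*i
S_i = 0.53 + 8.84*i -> [0.53, 9.37, 18.21, 27.05, 35.89]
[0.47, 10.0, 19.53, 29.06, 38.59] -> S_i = 0.47 + 9.53*i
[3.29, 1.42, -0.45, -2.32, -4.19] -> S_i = 3.29 + -1.87*i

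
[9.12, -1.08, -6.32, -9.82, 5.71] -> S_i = Random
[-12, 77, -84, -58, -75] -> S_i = Random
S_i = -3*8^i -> [-3, -24, -192, -1536, -12288]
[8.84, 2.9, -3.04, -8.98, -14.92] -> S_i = 8.84 + -5.94*i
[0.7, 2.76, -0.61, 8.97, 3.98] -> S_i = Random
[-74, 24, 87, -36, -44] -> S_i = Random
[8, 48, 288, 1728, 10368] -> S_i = 8*6^i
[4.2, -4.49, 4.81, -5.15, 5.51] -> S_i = 4.20*(-1.07)^i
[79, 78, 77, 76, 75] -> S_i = 79 + -1*i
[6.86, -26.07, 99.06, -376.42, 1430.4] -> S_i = 6.86*(-3.80)^i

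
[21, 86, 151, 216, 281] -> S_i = 21 + 65*i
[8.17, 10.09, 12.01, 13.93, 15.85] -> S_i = 8.17 + 1.92*i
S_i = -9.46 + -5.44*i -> [-9.46, -14.9, -20.34, -25.78, -31.22]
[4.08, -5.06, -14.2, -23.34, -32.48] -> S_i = 4.08 + -9.14*i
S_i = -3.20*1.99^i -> [-3.2, -6.37, -12.67, -25.22, -50.18]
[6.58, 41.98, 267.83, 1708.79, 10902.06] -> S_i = 6.58*6.38^i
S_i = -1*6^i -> [-1, -6, -36, -216, -1296]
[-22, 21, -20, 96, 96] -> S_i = Random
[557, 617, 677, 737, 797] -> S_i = 557 + 60*i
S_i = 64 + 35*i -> [64, 99, 134, 169, 204]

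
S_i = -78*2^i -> [-78, -156, -312, -624, -1248]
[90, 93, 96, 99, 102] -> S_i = 90 + 3*i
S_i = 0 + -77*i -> [0, -77, -154, -231, -308]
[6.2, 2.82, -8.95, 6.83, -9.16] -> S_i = Random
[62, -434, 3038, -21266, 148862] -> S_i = 62*-7^i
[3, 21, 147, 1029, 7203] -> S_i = 3*7^i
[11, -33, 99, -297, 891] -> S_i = 11*-3^i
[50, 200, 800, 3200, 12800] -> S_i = 50*4^i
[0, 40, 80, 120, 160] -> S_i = 0 + 40*i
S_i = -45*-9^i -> [-45, 405, -3645, 32805, -295245]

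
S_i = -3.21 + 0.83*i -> [-3.21, -2.38, -1.55, -0.72, 0.11]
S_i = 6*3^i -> [6, 18, 54, 162, 486]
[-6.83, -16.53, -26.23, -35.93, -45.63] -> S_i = -6.83 + -9.70*i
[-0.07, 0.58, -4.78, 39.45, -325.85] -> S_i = -0.07*(-8.26)^i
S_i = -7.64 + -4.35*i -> [-7.64, -11.99, -16.34, -20.69, -25.04]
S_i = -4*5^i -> [-4, -20, -100, -500, -2500]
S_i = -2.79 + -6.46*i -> [-2.79, -9.25, -15.71, -22.17, -28.63]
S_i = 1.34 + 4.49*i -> [1.34, 5.83, 10.32, 14.81, 19.3]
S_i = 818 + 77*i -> [818, 895, 972, 1049, 1126]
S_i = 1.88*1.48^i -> [1.88, 2.78, 4.12, 6.09, 9.02]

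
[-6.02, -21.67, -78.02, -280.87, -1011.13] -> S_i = -6.02*3.60^i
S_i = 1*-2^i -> [1, -2, 4, -8, 16]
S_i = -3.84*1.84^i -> [-3.84, -7.07, -13.0, -23.92, -44.02]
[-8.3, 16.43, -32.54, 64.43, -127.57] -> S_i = -8.30*(-1.98)^i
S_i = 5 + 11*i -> [5, 16, 27, 38, 49]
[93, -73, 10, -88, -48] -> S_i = Random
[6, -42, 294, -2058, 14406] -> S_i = 6*-7^i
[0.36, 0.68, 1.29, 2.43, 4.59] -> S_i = 0.36*1.89^i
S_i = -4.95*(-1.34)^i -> [-4.95, 6.63, -8.89, 11.91, -15.96]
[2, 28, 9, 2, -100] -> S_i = Random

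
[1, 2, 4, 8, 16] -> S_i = 1*2^i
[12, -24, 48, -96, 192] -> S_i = 12*-2^i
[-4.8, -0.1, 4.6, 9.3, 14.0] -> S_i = -4.80 + 4.70*i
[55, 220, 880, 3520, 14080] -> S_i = 55*4^i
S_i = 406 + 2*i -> [406, 408, 410, 412, 414]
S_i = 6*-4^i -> [6, -24, 96, -384, 1536]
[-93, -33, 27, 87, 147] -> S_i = -93 + 60*i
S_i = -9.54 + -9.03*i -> [-9.54, -18.57, -27.6, -36.63, -45.66]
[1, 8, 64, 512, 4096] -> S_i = 1*8^i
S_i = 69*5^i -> [69, 345, 1725, 8625, 43125]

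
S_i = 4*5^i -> [4, 20, 100, 500, 2500]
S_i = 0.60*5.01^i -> [0.6, 3.01, 15.06, 75.45, 378.01]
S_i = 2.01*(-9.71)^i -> [2.01, -19.52, 189.51, -1840.15, 17867.88]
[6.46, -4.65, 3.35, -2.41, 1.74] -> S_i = 6.46*(-0.72)^i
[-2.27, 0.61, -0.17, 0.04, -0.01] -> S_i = -2.27*(-0.27)^i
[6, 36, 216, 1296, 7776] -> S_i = 6*6^i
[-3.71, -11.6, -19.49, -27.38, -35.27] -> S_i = -3.71 + -7.89*i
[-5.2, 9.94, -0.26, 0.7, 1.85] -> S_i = Random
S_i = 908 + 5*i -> [908, 913, 918, 923, 928]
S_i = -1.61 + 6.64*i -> [-1.61, 5.03, 11.67, 18.31, 24.95]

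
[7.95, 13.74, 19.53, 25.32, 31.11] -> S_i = 7.95 + 5.79*i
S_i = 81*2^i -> [81, 162, 324, 648, 1296]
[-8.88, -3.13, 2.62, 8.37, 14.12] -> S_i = -8.88 + 5.75*i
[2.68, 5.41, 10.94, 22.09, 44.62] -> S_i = 2.68*2.02^i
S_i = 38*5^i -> [38, 190, 950, 4750, 23750]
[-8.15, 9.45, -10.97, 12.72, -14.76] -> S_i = -8.15*(-1.16)^i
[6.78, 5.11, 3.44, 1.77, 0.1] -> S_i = 6.78 + -1.67*i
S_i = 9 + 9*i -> [9, 18, 27, 36, 45]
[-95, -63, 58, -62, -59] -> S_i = Random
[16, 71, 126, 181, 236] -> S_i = 16 + 55*i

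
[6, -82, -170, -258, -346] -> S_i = 6 + -88*i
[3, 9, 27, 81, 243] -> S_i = 3*3^i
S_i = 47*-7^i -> [47, -329, 2303, -16121, 112847]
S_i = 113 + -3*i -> [113, 110, 107, 104, 101]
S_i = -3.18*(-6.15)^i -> [-3.18, 19.56, -120.28, 739.69, -4549.12]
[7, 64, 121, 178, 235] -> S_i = 7 + 57*i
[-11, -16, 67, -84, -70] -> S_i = Random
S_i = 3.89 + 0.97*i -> [3.89, 4.86, 5.83, 6.8, 7.77]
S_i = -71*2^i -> [-71, -142, -284, -568, -1136]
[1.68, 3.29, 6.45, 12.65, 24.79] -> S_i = 1.68*1.96^i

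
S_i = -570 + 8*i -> [-570, -562, -554, -546, -538]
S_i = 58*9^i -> [58, 522, 4698, 42282, 380538]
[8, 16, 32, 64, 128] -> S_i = 8*2^i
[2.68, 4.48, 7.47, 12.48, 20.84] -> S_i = 2.68*1.67^i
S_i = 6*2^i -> [6, 12, 24, 48, 96]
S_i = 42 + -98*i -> [42, -56, -154, -252, -350]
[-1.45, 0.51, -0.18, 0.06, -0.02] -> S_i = -1.45*(-0.35)^i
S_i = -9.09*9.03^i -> [-9.09, -82.08, -741.21, -6693.1, -60438.67]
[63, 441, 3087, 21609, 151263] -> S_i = 63*7^i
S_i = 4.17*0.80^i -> [4.17, 3.34, 2.67, 2.14, 1.71]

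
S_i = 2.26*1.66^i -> [2.26, 3.75, 6.23, 10.34, 17.16]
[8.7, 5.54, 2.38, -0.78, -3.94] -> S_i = 8.70 + -3.16*i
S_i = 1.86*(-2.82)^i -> [1.86, -5.25, 14.79, -41.71, 117.63]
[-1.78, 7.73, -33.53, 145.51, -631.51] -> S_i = -1.78*(-4.34)^i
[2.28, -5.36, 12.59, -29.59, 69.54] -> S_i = 2.28*(-2.35)^i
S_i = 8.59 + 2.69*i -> [8.59, 11.28, 13.97, 16.66, 19.35]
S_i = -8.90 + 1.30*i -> [-8.9, -7.6, -6.3, -5.0, -3.7]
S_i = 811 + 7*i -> [811, 818, 825, 832, 839]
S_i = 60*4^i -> [60, 240, 960, 3840, 15360]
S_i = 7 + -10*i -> [7, -3, -13, -23, -33]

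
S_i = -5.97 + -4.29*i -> [-5.97, -10.26, -14.55, -18.84, -23.13]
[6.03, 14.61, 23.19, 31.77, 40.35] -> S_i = 6.03 + 8.58*i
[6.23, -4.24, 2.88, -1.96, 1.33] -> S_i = 6.23*(-0.68)^i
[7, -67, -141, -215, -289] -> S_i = 7 + -74*i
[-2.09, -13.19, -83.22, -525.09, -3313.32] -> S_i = -2.09*6.31^i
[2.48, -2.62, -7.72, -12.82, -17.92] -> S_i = 2.48 + -5.10*i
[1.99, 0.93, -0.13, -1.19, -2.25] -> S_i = 1.99 + -1.06*i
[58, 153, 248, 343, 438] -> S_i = 58 + 95*i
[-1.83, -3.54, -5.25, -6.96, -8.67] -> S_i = -1.83 + -1.71*i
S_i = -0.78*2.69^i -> [-0.78, -2.1, -5.64, -15.18, -40.84]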